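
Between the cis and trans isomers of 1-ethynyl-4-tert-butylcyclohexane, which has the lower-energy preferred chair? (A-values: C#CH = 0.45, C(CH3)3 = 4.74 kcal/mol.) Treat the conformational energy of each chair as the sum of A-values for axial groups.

At 1,4 positions (parity opposite): cis → (a,e or e,a); trans → (e,e or a,a).
Best chair for cis: E = 0.45 kcal/mol; best chair for trans: E = 0.00 kcal/mol.
The trans isomer is lower by 0.45 kcal/mol.

trans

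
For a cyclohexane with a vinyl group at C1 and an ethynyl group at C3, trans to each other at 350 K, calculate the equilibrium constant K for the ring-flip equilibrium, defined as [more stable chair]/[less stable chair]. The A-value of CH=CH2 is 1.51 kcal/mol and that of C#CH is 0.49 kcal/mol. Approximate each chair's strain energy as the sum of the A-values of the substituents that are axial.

C1 and C3 have the same parity, so for the trans isomer the two substituents are one axial and one equatorial in each chair.
Chair I (vinyl axial, ethynyl equatorial): E = 1.51 kcal/mol; chair II (vinyl equatorial, ethynyl axial): E = 0.49 kcal/mol.
ΔG = 1.02 kcal/mol between the two chairs.
K = exp(ΔG/RT) with R = 1.987×10⁻³ kcal mol⁻¹ K⁻¹ and T = 350 K gives K ≈ 4.33.

K ≈ 4.33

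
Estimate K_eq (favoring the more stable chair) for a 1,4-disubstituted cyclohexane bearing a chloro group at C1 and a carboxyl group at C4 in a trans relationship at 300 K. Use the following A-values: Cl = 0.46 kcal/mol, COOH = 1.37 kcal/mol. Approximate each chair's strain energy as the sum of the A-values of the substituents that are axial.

K ≈ 21.5

C1 and C4 have opposite parity, so for the trans isomer the two substituents are e,e in one chair and a,a in the other.
Chair I (chloro axial, carboxyl axial): E = 1.83 kcal/mol; chair II (chloro equatorial, carboxyl equatorial): E = 0.00 kcal/mol.
ΔG = 1.83 kcal/mol between the two chairs.
K = exp(ΔG/RT) with R = 1.987×10⁻³ kcal mol⁻¹ K⁻¹ and T = 300 K gives K ≈ 21.5.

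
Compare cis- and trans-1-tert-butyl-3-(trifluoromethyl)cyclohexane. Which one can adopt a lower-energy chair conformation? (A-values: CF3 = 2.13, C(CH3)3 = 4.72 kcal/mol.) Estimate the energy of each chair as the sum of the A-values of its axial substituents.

At 1,3 positions (parity same): cis → (e,e or a,a); trans → (a,e or e,a).
Best chair for cis: E = 0.00 kcal/mol; best chair for trans: E = 2.13 kcal/mol.
The cis isomer is lower by 2.13 kcal/mol.

cis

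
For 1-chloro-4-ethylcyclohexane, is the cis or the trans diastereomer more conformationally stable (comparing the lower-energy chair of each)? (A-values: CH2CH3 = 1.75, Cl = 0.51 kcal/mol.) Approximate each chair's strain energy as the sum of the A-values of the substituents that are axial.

At 1,4 positions (parity opposite): cis → (a,e or e,a); trans → (e,e or a,a).
Best chair for cis: E = 0.51 kcal/mol; best chair for trans: E = 0.00 kcal/mol.
The trans isomer is lower by 0.51 kcal/mol.

trans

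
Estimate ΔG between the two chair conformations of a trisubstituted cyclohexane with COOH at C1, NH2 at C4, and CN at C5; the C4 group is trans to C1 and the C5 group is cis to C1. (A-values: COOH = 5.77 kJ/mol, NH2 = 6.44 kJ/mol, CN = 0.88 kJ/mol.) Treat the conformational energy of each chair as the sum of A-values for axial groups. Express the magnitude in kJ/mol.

Chair I (carboxyl axial, amino axial, cyano axial): E = 13.09 kJ/mol.
Chair II (carboxyl equatorial, amino equatorial, cyano equatorial): E = 0.00 kJ/mol.
ΔE = 13.09 − 0.00 = 13.09 kJ/mol; chair II is more stable.

13.09 kJ/mol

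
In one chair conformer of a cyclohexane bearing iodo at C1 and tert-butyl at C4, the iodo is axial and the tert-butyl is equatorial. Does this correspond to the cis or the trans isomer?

cis

C1 and C4 have opposite parity, so their axial bonds point in opposite directions.
With opposite-parity carbons, two substituents on the same face are one axial and one equatorial; opposite faces give both axial or both equatorial.
Here the groups are axial/equatorial → same face → cis.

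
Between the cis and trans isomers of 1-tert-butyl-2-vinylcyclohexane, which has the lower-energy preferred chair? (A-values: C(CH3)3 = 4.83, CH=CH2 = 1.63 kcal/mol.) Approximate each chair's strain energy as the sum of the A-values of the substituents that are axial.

trans

At 1,2 positions (parity opposite): cis → (a,e or e,a); trans → (e,e or a,a).
Best chair for cis: E = 1.63 kcal/mol; best chair for trans: E = 0.00 kcal/mol.
The trans isomer is lower by 1.63 kcal/mol.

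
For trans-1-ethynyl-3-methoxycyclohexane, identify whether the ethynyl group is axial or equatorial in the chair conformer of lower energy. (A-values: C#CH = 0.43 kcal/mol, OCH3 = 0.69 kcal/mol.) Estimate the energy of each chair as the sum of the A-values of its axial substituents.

C1 and C3 have the same parity, so for the trans isomer the two substituents are one axial and one equatorial in each chair.
Chair I (ethynyl axial, methoxy equatorial): E = 0.43 kcal/mol.
Chair II (ethynyl equatorial, methoxy axial): E = 0.69 kcal/mol.
Chair I is the more stable (lower-energy) conformer, and in that chair the ethynyl group is axial.

axial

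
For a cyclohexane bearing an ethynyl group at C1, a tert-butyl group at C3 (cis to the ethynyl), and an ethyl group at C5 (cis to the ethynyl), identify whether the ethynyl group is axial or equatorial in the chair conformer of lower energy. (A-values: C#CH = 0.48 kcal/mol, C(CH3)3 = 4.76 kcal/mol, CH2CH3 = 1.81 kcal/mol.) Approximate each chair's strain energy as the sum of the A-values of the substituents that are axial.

equatorial

Chair I (ethynyl axial, tert-butyl axial, ethyl axial): E = 7.05 kcal/mol.
Chair II (ethynyl equatorial, tert-butyl equatorial, ethyl equatorial): E = 0.00 kcal/mol.
Chair II is the more stable (lower-energy) conformer, and in that chair the ethynyl group is equatorial.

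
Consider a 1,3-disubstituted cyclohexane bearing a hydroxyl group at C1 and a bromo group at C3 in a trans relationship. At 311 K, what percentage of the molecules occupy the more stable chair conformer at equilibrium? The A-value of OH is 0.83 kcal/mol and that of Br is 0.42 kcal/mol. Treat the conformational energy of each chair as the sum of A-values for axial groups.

C1 and C3 have the same parity, so for the trans isomer the two substituents are one axial and one equatorial in each chair.
Chair I (hydroxyl axial, bromo equatorial): E = 0.83 kcal/mol; chair II (hydroxyl equatorial, bromo axial): E = 0.42 kcal/mol.
ΔG = 0.41 kcal/mol between the two chairs.
K = exp(ΔG/RT) with R = 1.987×10⁻³ kcal mol⁻¹ K⁻¹ and T = 311 K gives K ≈ 1.94.
Fraction in the lower-energy chair = K/(K+1) = 66.0%.

66.0%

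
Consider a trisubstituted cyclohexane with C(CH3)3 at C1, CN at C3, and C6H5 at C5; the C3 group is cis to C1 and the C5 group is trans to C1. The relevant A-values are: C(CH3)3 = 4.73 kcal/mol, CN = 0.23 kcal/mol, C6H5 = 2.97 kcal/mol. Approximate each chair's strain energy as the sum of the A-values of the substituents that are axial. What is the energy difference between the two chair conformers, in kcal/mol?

Chair I (tert-butyl axial, cyano axial, phenyl equatorial): E = 4.96 kcal/mol.
Chair II (tert-butyl equatorial, cyano equatorial, phenyl axial): E = 2.97 kcal/mol.
ΔE = 4.96 − 2.97 = 1.99 kcal/mol; chair II is more stable.

1.99 kcal/mol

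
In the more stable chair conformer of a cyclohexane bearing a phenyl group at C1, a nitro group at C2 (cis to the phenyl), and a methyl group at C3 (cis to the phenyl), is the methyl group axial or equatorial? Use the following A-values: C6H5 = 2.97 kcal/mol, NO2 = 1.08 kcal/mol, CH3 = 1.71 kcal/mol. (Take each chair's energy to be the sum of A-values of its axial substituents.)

equatorial

Chair I (phenyl axial, nitro equatorial, methyl axial): E = 4.68 kcal/mol.
Chair II (phenyl equatorial, nitro axial, methyl equatorial): E = 1.08 kcal/mol.
Chair II is the more stable (lower-energy) conformer, and in that chair the methyl group is equatorial.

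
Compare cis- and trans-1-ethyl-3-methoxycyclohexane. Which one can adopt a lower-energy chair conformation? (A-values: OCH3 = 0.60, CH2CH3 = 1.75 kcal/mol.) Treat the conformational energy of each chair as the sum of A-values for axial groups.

cis

At 1,3 positions (parity same): cis → (e,e or a,a); trans → (a,e or e,a).
Best chair for cis: E = 0.00 kcal/mol; best chair for trans: E = 0.60 kcal/mol.
The cis isomer is lower by 0.60 kcal/mol.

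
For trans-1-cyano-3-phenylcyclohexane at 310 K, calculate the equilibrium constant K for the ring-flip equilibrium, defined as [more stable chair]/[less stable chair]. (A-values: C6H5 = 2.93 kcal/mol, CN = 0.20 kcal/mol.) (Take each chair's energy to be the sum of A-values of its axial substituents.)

K ≈ 84.1

C1 and C3 have the same parity, so for the trans isomer the two substituents are one axial and one equatorial in each chair.
Chair I (phenyl axial, cyano equatorial): E = 2.93 kcal/mol; chair II (phenyl equatorial, cyano axial): E = 0.20 kcal/mol.
ΔG = 2.73 kcal/mol between the two chairs.
K = exp(ΔG/RT) with R = 1.987×10⁻³ kcal mol⁻¹ K⁻¹ and T = 310 K gives K ≈ 84.1.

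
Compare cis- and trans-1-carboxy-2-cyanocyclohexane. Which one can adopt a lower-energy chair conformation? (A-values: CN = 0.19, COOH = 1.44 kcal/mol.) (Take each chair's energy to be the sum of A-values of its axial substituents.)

At 1,2 positions (parity opposite): cis → (a,e or e,a); trans → (e,e or a,a).
Best chair for cis: E = 0.19 kcal/mol; best chair for trans: E = 0.00 kcal/mol.
The trans isomer is lower by 0.19 kcal/mol.

trans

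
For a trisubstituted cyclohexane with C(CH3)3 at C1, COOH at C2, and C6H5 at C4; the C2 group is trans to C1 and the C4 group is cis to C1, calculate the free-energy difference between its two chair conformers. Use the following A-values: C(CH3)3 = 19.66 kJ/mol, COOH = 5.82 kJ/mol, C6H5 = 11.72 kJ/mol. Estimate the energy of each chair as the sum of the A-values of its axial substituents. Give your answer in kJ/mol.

Chair I (tert-butyl axial, carboxyl axial, phenyl equatorial): E = 25.48 kJ/mol.
Chair II (tert-butyl equatorial, carboxyl equatorial, phenyl axial): E = 11.72 kJ/mol.
ΔE = 25.48 − 11.72 = 13.76 kJ/mol; chair II is more stable.

13.76 kJ/mol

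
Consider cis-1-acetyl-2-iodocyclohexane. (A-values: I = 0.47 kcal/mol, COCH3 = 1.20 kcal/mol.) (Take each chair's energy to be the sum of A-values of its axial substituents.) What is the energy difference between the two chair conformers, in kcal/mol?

0.73 kcal/mol

C1 and C2 have opposite parity, so for the cis isomer the two substituents are one axial and one equatorial in each chair.
Chair I (iodo axial, acetyl equatorial): E = 0.47 kcal/mol.
Chair II (iodo equatorial, acetyl axial): E = 1.20 kcal/mol.
ΔE = 1.20 − 0.47 = 0.73 kcal/mol; chair I is more stable.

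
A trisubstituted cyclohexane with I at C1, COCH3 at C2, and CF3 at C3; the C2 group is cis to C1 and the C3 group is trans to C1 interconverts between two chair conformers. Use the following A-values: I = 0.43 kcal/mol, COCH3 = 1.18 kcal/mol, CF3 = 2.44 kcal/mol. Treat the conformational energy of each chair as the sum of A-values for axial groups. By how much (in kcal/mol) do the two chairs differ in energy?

Chair I (iodo axial, acetyl equatorial, trifluoromethyl equatorial): E = 0.43 kcal/mol.
Chair II (iodo equatorial, acetyl axial, trifluoromethyl axial): E = 3.62 kcal/mol.
ΔE = 3.62 − 0.43 = 3.19 kcal/mol; chair I is more stable.

3.19 kcal/mol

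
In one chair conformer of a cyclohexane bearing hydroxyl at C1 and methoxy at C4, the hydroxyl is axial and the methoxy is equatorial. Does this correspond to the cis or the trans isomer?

cis

C1 and C4 have opposite parity, so their axial bonds point in opposite directions.
With opposite-parity carbons, two substituents on the same face are one axial and one equatorial; opposite faces give both axial or both equatorial.
Here the groups are axial/equatorial → same face → cis.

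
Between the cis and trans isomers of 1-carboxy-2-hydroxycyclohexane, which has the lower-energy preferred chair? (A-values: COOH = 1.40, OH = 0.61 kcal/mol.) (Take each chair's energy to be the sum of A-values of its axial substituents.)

At 1,2 positions (parity opposite): cis → (a,e or e,a); trans → (e,e or a,a).
Best chair for cis: E = 0.61 kcal/mol; best chair for trans: E = 0.00 kcal/mol.
The trans isomer is lower by 0.61 kcal/mol.

trans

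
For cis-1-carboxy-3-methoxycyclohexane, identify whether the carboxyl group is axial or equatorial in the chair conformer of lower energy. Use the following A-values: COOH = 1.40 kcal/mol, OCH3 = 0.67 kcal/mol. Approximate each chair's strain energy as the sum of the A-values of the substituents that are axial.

C1 and C3 have the same parity, so for the cis isomer the two substituents are e,e in one chair and a,a in the other.
Chair I (carboxyl axial, methoxy axial): E = 2.07 kcal/mol.
Chair II (carboxyl equatorial, methoxy equatorial): E = 0.00 kcal/mol.
Chair II is the more stable (lower-energy) conformer, and in that chair the carboxyl group is equatorial.

equatorial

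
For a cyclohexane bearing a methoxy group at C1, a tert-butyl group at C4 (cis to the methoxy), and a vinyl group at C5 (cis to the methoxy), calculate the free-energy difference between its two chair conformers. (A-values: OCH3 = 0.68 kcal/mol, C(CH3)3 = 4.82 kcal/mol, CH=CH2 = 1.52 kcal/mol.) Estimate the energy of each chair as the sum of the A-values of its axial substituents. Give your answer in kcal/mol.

2.62 kcal/mol

Chair I (methoxy axial, tert-butyl equatorial, vinyl axial): E = 2.20 kcal/mol.
Chair II (methoxy equatorial, tert-butyl axial, vinyl equatorial): E = 4.82 kcal/mol.
ΔE = 4.82 − 2.20 = 2.62 kcal/mol; chair I is more stable.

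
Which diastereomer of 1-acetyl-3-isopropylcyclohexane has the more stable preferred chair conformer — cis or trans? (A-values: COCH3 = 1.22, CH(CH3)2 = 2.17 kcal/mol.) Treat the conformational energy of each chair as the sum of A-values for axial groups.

cis

At 1,3 positions (parity same): cis → (e,e or a,a); trans → (a,e or e,a).
Best chair for cis: E = 0.00 kcal/mol; best chair for trans: E = 1.22 kcal/mol.
The cis isomer is lower by 1.22 kcal/mol.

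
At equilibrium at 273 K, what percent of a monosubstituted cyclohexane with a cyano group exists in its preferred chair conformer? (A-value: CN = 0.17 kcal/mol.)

One chair has the cyano group axial (E = 0.17 kcal/mol) and the other has it equatorial (E = 0).
ΔG = 0.17 kcal/mol between the two chairs.
K = exp(ΔG/RT) with R = 1.987×10⁻³ kcal mol⁻¹ K⁻¹ and T = 273 K gives K ≈ 1.37.
Fraction in the lower-energy chair = K/(K+1) = 57.8%.

57.8%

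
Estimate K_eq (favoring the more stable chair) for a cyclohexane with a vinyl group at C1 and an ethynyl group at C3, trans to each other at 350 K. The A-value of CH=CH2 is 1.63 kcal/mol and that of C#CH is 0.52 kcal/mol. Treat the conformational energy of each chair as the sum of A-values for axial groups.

K ≈ 4.93

C1 and C3 have the same parity, so for the trans isomer the two substituents are one axial and one equatorial in each chair.
Chair I (vinyl axial, ethynyl equatorial): E = 1.63 kcal/mol; chair II (vinyl equatorial, ethynyl axial): E = 0.52 kcal/mol.
ΔG = 1.11 kcal/mol between the two chairs.
K = exp(ΔG/RT) with R = 1.987×10⁻³ kcal mol⁻¹ K⁻¹ and T = 350 K gives K ≈ 4.93.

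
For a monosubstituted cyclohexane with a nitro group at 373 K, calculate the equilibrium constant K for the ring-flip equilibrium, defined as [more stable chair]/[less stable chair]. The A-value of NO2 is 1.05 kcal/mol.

K ≈ 4.12

One chair has the nitro group axial (E = 1.05 kcal/mol) and the other has it equatorial (E = 0).
ΔG = 1.05 kcal/mol between the two chairs.
K = exp(ΔG/RT) with R = 1.987×10⁻³ kcal mol⁻¹ K⁻¹ and T = 373 K gives K ≈ 4.12.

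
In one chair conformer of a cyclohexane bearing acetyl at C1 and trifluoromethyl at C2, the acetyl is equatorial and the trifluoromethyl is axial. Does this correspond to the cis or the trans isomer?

cis

C1 and C2 have opposite parity, so their axial bonds point in opposite directions.
With opposite-parity carbons, two substituents on the same face are one axial and one equatorial; opposite faces give both axial or both equatorial.
Here the groups are equatorial/axial → same face → cis.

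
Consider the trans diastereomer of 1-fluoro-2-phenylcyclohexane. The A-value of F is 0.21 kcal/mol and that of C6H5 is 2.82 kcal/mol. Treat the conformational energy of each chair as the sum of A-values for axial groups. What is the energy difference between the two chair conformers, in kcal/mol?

3.03 kcal/mol

C1 and C2 have opposite parity, so for the trans isomer the two substituents are e,e in one chair and a,a in the other.
Chair I (fluoro axial, phenyl axial): E = 3.03 kcal/mol.
Chair II (fluoro equatorial, phenyl equatorial): E = 0.00 kcal/mol.
ΔE = 3.03 − 0.00 = 3.03 kcal/mol; chair II is more stable.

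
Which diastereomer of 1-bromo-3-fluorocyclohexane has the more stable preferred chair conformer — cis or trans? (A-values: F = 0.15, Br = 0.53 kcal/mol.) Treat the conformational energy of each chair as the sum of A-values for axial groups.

At 1,3 positions (parity same): cis → (e,e or a,a); trans → (a,e or e,a).
Best chair for cis: E = 0.00 kcal/mol; best chair for trans: E = 0.15 kcal/mol.
The cis isomer is lower by 0.15 kcal/mol.

cis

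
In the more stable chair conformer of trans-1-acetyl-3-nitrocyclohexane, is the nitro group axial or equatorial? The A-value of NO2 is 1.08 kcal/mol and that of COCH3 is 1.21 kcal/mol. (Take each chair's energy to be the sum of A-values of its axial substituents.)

C1 and C3 have the same parity, so for the trans isomer the two substituents are one axial and one equatorial in each chair.
Chair I (nitro axial, acetyl equatorial): E = 1.08 kcal/mol.
Chair II (nitro equatorial, acetyl axial): E = 1.21 kcal/mol.
Chair I is the more stable (lower-energy) conformer, and in that chair the nitro group is axial.

axial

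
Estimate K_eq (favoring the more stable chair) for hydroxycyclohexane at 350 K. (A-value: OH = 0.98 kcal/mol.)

One chair has the hydroxyl group axial (E = 0.98 kcal/mol) and the other has it equatorial (E = 0).
ΔG = 0.98 kcal/mol between the two chairs.
K = exp(ΔG/RT) with R = 1.987×10⁻³ kcal mol⁻¹ K⁻¹ and T = 350 K gives K ≈ 4.09.

K ≈ 4.09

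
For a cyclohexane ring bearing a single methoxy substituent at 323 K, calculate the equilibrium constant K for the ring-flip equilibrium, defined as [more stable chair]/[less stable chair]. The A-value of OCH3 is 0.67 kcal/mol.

One chair has the methoxy group axial (E = 0.67 kcal/mol) and the other has it equatorial (E = 0).
ΔG = 0.67 kcal/mol between the two chairs.
K = exp(ΔG/RT) with R = 1.987×10⁻³ kcal mol⁻¹ K⁻¹ and T = 323 K gives K ≈ 2.84.

K ≈ 2.84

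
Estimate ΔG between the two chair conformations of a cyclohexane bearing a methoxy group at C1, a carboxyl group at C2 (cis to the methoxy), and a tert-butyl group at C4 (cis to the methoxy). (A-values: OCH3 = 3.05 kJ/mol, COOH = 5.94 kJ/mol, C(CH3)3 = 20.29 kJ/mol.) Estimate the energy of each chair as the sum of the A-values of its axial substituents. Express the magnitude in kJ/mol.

23.18 kJ/mol

Chair I (methoxy axial, carboxyl equatorial, tert-butyl equatorial): E = 3.05 kJ/mol.
Chair II (methoxy equatorial, carboxyl axial, tert-butyl axial): E = 26.23 kJ/mol.
ΔE = 26.23 − 3.05 = 23.18 kJ/mol; chair I is more stable.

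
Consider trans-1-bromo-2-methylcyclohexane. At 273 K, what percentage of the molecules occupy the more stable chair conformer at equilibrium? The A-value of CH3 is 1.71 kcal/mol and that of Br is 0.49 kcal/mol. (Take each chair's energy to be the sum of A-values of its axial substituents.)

98.3%

C1 and C2 have opposite parity, so for the trans isomer the two substituents are e,e in one chair and a,a in the other.
Chair I (methyl axial, bromo axial): E = 2.20 kcal/mol; chair II (methyl equatorial, bromo equatorial): E = 0.00 kcal/mol.
ΔG = 2.20 kcal/mol between the two chairs.
K = exp(ΔG/RT) with R = 1.987×10⁻³ kcal mol⁻¹ K⁻¹ and T = 273 K gives K ≈ 57.7.
Fraction in the lower-energy chair = K/(K+1) = 98.3%.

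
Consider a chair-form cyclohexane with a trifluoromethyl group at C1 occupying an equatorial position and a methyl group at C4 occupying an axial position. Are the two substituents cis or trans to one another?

C1 and C4 have opposite parity, so their axial bonds point in opposite directions.
With opposite-parity carbons, two substituents on the same face are one axial and one equatorial; opposite faces give both axial or both equatorial.
Here the groups are equatorial/axial → same face → cis.

cis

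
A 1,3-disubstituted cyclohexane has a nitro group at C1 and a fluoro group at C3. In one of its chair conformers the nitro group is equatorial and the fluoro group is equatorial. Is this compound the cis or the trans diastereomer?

cis

C1 and C3 have the same parity, so their axial bonds point in the same direction.
With same-parity carbons, two substituents on the same face are both axial or both equatorial; opposite faces give one of each.
Here the groups are equatorial/equatorial → same face → cis.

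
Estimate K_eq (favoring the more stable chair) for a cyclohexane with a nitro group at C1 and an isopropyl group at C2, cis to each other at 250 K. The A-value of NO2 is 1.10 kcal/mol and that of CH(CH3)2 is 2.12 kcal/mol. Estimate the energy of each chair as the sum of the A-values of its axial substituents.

C1 and C2 have opposite parity, so for the cis isomer the two substituents are one axial and one equatorial in each chair.
Chair I (nitro axial, isopropyl equatorial): E = 1.10 kcal/mol; chair II (nitro equatorial, isopropyl axial): E = 2.12 kcal/mol.
ΔG = 1.02 kcal/mol between the two chairs.
K = exp(ΔG/RT) with R = 1.987×10⁻³ kcal mol⁻¹ K⁻¹ and T = 250 K gives K ≈ 7.79.

K ≈ 7.79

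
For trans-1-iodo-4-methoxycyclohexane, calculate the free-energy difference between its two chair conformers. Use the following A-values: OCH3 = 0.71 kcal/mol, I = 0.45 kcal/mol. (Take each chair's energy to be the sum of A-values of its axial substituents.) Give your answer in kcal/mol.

1.16 kcal/mol

C1 and C4 have opposite parity, so for the trans isomer the two substituents are e,e in one chair and a,a in the other.
Chair I (methoxy axial, iodo axial): E = 1.16 kcal/mol.
Chair II (methoxy equatorial, iodo equatorial): E = 0.00 kcal/mol.
ΔE = 1.16 − 0.00 = 1.16 kcal/mol; chair II is more stable.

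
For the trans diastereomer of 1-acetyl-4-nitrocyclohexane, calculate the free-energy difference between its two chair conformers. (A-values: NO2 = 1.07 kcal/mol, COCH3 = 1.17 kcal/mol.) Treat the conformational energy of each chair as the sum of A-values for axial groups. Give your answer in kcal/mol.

2.24 kcal/mol

C1 and C4 have opposite parity, so for the trans isomer the two substituents are e,e in one chair and a,a in the other.
Chair I (nitro axial, acetyl axial): E = 2.24 kcal/mol.
Chair II (nitro equatorial, acetyl equatorial): E = 0.00 kcal/mol.
ΔE = 2.24 − 0.00 = 2.24 kcal/mol; chair II is more stable.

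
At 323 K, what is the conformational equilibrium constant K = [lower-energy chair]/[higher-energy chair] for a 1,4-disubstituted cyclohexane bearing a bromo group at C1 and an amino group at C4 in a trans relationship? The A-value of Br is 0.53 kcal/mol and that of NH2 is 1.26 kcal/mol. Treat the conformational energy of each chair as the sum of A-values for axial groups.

K ≈ 16.3

C1 and C4 have opposite parity, so for the trans isomer the two substituents are e,e in one chair and a,a in the other.
Chair I (bromo axial, amino axial): E = 1.79 kcal/mol; chair II (bromo equatorial, amino equatorial): E = 0.00 kcal/mol.
ΔG = 1.79 kcal/mol between the two chairs.
K = exp(ΔG/RT) with R = 1.987×10⁻³ kcal mol⁻¹ K⁻¹ and T = 323 K gives K ≈ 16.3.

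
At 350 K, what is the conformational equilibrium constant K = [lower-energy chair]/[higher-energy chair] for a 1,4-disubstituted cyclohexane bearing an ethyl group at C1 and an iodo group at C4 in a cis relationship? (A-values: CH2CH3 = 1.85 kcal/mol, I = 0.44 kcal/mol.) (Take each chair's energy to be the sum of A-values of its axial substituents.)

K ≈ 7.59

C1 and C4 have opposite parity, so for the cis isomer the two substituents are one axial and one equatorial in each chair.
Chair I (ethyl axial, iodo equatorial): E = 1.85 kcal/mol; chair II (ethyl equatorial, iodo axial): E = 0.44 kcal/mol.
ΔG = 1.41 kcal/mol between the two chairs.
K = exp(ΔG/RT) with R = 1.987×10⁻³ kcal mol⁻¹ K⁻¹ and T = 350 K gives K ≈ 7.59.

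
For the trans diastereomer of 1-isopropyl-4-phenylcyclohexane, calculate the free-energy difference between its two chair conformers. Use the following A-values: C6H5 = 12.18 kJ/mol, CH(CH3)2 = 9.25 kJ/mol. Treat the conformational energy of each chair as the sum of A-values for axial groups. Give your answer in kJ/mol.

C1 and C4 have opposite parity, so for the trans isomer the two substituents are e,e in one chair and a,a in the other.
Chair I (phenyl axial, isopropyl axial): E = 21.43 kJ/mol.
Chair II (phenyl equatorial, isopropyl equatorial): E = 0.00 kJ/mol.
ΔE = 21.43 − 0.00 = 21.43 kJ/mol; chair II is more stable.

21.43 kJ/mol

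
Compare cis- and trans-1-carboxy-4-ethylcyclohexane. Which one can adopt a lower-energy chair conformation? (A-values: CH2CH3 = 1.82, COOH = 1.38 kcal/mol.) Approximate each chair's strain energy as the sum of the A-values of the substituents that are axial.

At 1,4 positions (parity opposite): cis → (a,e or e,a); trans → (e,e or a,a).
Best chair for cis: E = 1.38 kcal/mol; best chair for trans: E = 0.00 kcal/mol.
The trans isomer is lower by 1.38 kcal/mol.

trans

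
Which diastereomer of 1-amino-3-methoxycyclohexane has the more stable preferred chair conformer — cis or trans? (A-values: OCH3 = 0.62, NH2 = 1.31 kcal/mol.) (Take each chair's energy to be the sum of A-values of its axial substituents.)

At 1,3 positions (parity same): cis → (e,e or a,a); trans → (a,e or e,a).
Best chair for cis: E = 0.00 kcal/mol; best chair for trans: E = 0.62 kcal/mol.
The cis isomer is lower by 0.62 kcal/mol.

cis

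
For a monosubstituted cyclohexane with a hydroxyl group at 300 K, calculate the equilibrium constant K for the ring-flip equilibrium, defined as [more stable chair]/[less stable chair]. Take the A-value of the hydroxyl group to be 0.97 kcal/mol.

K ≈ 5.09

One chair has the hydroxyl group axial (E = 0.97 kcal/mol) and the other has it equatorial (E = 0).
ΔG = 0.97 kcal/mol between the two chairs.
K = exp(ΔG/RT) with R = 1.987×10⁻³ kcal mol⁻¹ K⁻¹ and T = 300 K gives K ≈ 5.09.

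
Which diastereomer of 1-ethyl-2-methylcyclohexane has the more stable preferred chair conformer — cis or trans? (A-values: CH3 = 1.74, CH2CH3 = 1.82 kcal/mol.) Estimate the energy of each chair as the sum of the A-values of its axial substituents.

trans

At 1,2 positions (parity opposite): cis → (a,e or e,a); trans → (e,e or a,a).
Best chair for cis: E = 1.74 kcal/mol; best chair for trans: E = 0.00 kcal/mol.
The trans isomer is lower by 1.74 kcal/mol.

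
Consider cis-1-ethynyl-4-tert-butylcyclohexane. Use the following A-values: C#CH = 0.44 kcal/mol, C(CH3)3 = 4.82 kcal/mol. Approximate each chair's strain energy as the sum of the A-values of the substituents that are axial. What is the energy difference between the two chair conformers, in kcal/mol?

C1 and C4 have opposite parity, so for the cis isomer the two substituents are one axial and one equatorial in each chair.
Chair I (ethynyl axial, tert-butyl equatorial): E = 0.44 kcal/mol.
Chair II (ethynyl equatorial, tert-butyl axial): E = 4.82 kcal/mol.
ΔE = 4.82 − 0.44 = 4.38 kcal/mol; chair I is more stable.

4.38 kcal/mol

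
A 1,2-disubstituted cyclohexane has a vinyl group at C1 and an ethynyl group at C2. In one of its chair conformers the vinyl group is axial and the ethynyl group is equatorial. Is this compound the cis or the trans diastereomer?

C1 and C2 have opposite parity, so their axial bonds point in opposite directions.
With opposite-parity carbons, two substituents on the same face are one axial and one equatorial; opposite faces give both axial or both equatorial.
Here the groups are axial/equatorial → same face → cis.

cis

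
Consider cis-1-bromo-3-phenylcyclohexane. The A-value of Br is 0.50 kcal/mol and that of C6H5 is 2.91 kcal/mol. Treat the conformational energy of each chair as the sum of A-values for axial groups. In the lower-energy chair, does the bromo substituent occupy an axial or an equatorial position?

C1 and C3 have the same parity, so for the cis isomer the two substituents are e,e in one chair and a,a in the other.
Chair I (bromo axial, phenyl axial): E = 3.41 kcal/mol.
Chair II (bromo equatorial, phenyl equatorial): E = 0.00 kcal/mol.
Chair II is the more stable (lower-energy) conformer, and in that chair the bromo group is equatorial.

equatorial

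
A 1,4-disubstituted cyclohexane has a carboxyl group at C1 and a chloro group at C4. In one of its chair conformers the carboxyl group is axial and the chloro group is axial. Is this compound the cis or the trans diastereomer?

C1 and C4 have opposite parity, so their axial bonds point in opposite directions.
With opposite-parity carbons, two substituents on the same face are one axial and one equatorial; opposite faces give both axial or both equatorial.
Here the groups are axial/axial → opposite face → trans.

trans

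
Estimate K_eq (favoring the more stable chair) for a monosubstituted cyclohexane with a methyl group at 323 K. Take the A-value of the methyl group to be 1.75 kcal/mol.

One chair has the methyl group axial (E = 1.75 kcal/mol) and the other has it equatorial (E = 0).
ΔG = 1.75 kcal/mol between the two chairs.
K = exp(ΔG/RT) with R = 1.987×10⁻³ kcal mol⁻¹ K⁻¹ and T = 323 K gives K ≈ 15.3.

K ≈ 15.3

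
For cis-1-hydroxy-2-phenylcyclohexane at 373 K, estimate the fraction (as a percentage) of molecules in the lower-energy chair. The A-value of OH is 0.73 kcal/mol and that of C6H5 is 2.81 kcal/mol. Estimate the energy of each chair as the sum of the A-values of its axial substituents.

94.3%

C1 and C2 have opposite parity, so for the cis isomer the two substituents are one axial and one equatorial in each chair.
Chair I (hydroxyl axial, phenyl equatorial): E = 0.73 kcal/mol; chair II (hydroxyl equatorial, phenyl axial): E = 2.81 kcal/mol.
ΔG = 2.08 kcal/mol between the two chairs.
K = exp(ΔG/RT) with R = 1.987×10⁻³ kcal mol⁻¹ K⁻¹ and T = 373 K gives K ≈ 16.6.
Fraction in the lower-energy chair = K/(K+1) = 94.3%.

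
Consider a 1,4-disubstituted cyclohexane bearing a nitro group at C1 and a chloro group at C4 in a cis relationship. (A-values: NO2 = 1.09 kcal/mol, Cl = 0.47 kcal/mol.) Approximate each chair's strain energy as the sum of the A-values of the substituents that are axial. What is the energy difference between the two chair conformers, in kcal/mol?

0.62 kcal/mol

C1 and C4 have opposite parity, so for the cis isomer the two substituents are one axial and one equatorial in each chair.
Chair I (nitro axial, chloro equatorial): E = 1.09 kcal/mol.
Chair II (nitro equatorial, chloro axial): E = 0.47 kcal/mol.
ΔE = 1.09 − 0.47 = 0.62 kcal/mol; chair II is more stable.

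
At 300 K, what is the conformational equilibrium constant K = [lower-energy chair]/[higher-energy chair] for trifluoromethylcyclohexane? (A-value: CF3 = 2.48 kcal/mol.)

K ≈ 64.1

One chair has the trifluoromethyl group axial (E = 2.48 kcal/mol) and the other has it equatorial (E = 0).
ΔG = 2.48 kcal/mol between the two chairs.
K = exp(ΔG/RT) with R = 1.987×10⁻³ kcal mol⁻¹ K⁻¹ and T = 300 K gives K ≈ 64.1.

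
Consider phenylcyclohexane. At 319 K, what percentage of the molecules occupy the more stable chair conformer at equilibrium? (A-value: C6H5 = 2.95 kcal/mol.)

99.1%

One chair has the phenyl group axial (E = 2.95 kcal/mol) and the other has it equatorial (E = 0).
ΔG = 2.95 kcal/mol between the two chairs.
K = exp(ΔG/RT) with R = 1.987×10⁻³ kcal mol⁻¹ K⁻¹ and T = 319 K gives K ≈ 105.
Fraction in the lower-energy chair = K/(K+1) = 99.1%.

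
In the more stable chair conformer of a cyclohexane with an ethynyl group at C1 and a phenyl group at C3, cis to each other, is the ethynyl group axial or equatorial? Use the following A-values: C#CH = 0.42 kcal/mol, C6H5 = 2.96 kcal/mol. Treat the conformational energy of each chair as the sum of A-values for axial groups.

C1 and C3 have the same parity, so for the cis isomer the two substituents are e,e in one chair and a,a in the other.
Chair I (ethynyl axial, phenyl axial): E = 3.38 kcal/mol.
Chair II (ethynyl equatorial, phenyl equatorial): E = 0.00 kcal/mol.
Chair II is the more stable (lower-energy) conformer, and in that chair the ethynyl group is equatorial.

equatorial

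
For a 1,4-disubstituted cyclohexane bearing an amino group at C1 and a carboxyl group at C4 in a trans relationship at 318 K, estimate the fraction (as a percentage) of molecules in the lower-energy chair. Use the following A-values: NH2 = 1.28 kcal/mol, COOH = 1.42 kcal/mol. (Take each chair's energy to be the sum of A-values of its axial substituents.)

C1 and C4 have opposite parity, so for the trans isomer the two substituents are e,e in one chair and a,a in the other.
Chair I (amino axial, carboxyl axial): E = 2.70 kcal/mol; chair II (amino equatorial, carboxyl equatorial): E = 0.00 kcal/mol.
ΔG = 2.70 kcal/mol between the two chairs.
K = exp(ΔG/RT) with R = 1.987×10⁻³ kcal mol⁻¹ K⁻¹ and T = 318 K gives K ≈ 71.7.
Fraction in the lower-energy chair = K/(K+1) = 98.6%.

98.6%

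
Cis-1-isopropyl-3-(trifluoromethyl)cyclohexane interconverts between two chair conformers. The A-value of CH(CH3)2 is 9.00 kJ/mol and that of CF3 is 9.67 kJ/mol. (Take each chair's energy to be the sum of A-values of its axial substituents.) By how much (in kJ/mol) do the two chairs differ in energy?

C1 and C3 have the same parity, so for the cis isomer the two substituents are e,e in one chair and a,a in the other.
Chair I (isopropyl axial, trifluoromethyl axial): E = 18.67 kJ/mol.
Chair II (isopropyl equatorial, trifluoromethyl equatorial): E = 0.00 kJ/mol.
ΔE = 18.67 − 0.00 = 18.67 kJ/mol; chair II is more stable.

18.67 kJ/mol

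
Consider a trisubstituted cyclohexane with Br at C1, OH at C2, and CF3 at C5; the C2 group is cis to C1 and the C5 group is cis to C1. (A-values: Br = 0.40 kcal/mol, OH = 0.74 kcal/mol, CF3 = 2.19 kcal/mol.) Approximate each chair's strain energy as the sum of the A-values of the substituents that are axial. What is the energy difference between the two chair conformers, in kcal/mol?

1.85 kcal/mol

Chair I (bromo axial, hydroxyl equatorial, trifluoromethyl axial): E = 2.59 kcal/mol.
Chair II (bromo equatorial, hydroxyl axial, trifluoromethyl equatorial): E = 0.74 kcal/mol.
ΔE = 2.59 − 0.74 = 1.85 kcal/mol; chair II is more stable.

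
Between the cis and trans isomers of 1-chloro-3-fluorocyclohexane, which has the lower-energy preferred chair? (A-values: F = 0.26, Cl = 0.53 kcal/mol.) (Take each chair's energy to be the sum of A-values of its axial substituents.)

cis

At 1,3 positions (parity same): cis → (e,e or a,a); trans → (a,e or e,a).
Best chair for cis: E = 0.00 kcal/mol; best chair for trans: E = 0.26 kcal/mol.
The cis isomer is lower by 0.26 kcal/mol.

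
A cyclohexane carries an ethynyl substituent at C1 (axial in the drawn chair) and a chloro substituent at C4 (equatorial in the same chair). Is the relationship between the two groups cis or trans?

C1 and C4 have opposite parity, so their axial bonds point in opposite directions.
With opposite-parity carbons, two substituents on the same face are one axial and one equatorial; opposite faces give both axial or both equatorial.
Here the groups are axial/equatorial → same face → cis.

cis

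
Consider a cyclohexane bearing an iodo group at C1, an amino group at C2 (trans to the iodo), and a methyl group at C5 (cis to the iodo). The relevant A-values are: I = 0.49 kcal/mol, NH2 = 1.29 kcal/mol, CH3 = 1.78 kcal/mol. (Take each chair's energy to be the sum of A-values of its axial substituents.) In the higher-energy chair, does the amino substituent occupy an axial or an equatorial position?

axial

Chair I (iodo axial, amino axial, methyl axial): E = 3.56 kcal/mol.
Chair II (iodo equatorial, amino equatorial, methyl equatorial): E = 0.00 kcal/mol.
Chair I is the less stable (higher-energy) conformer, and in that chair the amino group is axial.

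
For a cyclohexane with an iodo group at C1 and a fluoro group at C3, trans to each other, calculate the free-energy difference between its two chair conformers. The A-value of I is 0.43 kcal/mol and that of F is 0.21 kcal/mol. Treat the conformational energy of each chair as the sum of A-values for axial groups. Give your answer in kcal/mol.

C1 and C3 have the same parity, so for the trans isomer the two substituents are one axial and one equatorial in each chair.
Chair I (iodo axial, fluoro equatorial): E = 0.43 kcal/mol.
Chair II (iodo equatorial, fluoro axial): E = 0.21 kcal/mol.
ΔE = 0.43 − 0.21 = 0.22 kcal/mol; chair II is more stable.

0.22 kcal/mol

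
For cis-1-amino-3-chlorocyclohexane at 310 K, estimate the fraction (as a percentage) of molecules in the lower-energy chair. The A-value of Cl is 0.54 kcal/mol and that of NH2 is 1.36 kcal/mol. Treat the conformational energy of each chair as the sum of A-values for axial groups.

95.6%

C1 and C3 have the same parity, so for the cis isomer the two substituents are e,e in one chair and a,a in the other.
Chair I (chloro axial, amino axial): E = 1.90 kcal/mol; chair II (chloro equatorial, amino equatorial): E = 0.00 kcal/mol.
ΔG = 1.90 kcal/mol between the two chairs.
K = exp(ΔG/RT) with R = 1.987×10⁻³ kcal mol⁻¹ K⁻¹ and T = 310 K gives K ≈ 21.9.
Fraction in the lower-energy chair = K/(K+1) = 95.6%.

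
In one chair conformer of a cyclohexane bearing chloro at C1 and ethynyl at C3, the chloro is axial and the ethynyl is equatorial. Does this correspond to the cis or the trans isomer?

trans

C1 and C3 have the same parity, so their axial bonds point in the same direction.
With same-parity carbons, two substituents on the same face are both axial or both equatorial; opposite faces give one of each.
Here the groups are axial/equatorial → opposite face → trans.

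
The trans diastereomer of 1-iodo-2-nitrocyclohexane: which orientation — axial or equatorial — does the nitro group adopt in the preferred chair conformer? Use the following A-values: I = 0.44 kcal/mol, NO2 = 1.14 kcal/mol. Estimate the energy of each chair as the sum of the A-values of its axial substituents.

equatorial

C1 and C2 have opposite parity, so for the trans isomer the two substituents are e,e in one chair and a,a in the other.
Chair I (iodo axial, nitro axial): E = 1.58 kcal/mol.
Chair II (iodo equatorial, nitro equatorial): E = 0.00 kcal/mol.
Chair II is the more stable (lower-energy) conformer, and in that chair the nitro group is equatorial.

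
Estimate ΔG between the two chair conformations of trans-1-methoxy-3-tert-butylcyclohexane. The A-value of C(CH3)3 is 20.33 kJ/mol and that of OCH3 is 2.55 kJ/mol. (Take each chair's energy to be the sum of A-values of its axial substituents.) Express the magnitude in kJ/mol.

17.78 kJ/mol

C1 and C3 have the same parity, so for the trans isomer the two substituents are one axial and one equatorial in each chair.
Chair I (tert-butyl axial, methoxy equatorial): E = 20.33 kJ/mol.
Chair II (tert-butyl equatorial, methoxy axial): E = 2.55 kJ/mol.
ΔE = 20.33 − 2.55 = 17.78 kJ/mol; chair II is more stable.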